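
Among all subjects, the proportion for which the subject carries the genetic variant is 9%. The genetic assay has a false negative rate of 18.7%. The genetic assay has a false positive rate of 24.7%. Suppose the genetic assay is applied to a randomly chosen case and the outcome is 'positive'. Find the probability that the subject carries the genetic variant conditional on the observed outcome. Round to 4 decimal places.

Let H be the event that the subject carries the genetic variant. P(H) = 0.09, so P(¬H) = 0.91. With E the 'positive' result, P(E|H) = 0.813 and P(E|¬H) = 0.247.
P(E) = 0.813·0.09 + 0.247·0.91 = 0.073170 + 0.22477 = 0.29794.
By Bayes' theorem, P(H|E) = 0.073170 / 0.29794 = 0.2456.

P(H | E) ≈ 0.2456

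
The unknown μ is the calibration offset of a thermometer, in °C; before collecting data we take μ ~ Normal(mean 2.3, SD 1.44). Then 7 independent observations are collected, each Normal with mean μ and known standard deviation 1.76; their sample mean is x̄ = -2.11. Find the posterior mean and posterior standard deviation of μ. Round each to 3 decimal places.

Prior precision 1/τ₀² = 1/1.44² = 0.482253; data precision n/σ² = 7/1.76² = 2.25981.
Posterior precision = 0.482253 + 2.25981 = 2.74207, giving posterior SD = 1/√2.74207 = 0.604.
Posterior mean = (0.482253·2.3 + 2.25981·-2.11) / 2.74207 = -1.334.

Posterior mean ≈ -1.334; posterior SD ≈ 0.604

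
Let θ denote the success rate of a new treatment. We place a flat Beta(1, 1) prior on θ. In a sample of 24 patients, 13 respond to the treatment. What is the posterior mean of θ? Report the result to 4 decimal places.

Observing 13 successes and 11 failures updates Beta(1, 1) by adding the success and failure counts to the two shape parameters: α = 1+13 = 14, β = 1+11 = 12.
E[θ | data] = 14/(14+12) = 0.5385.

Posterior mean ≈ 0.5385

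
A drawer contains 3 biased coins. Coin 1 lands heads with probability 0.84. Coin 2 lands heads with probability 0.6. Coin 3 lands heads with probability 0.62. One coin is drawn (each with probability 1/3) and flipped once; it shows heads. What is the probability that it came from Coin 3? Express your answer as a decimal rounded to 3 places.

Tabulate prior·likelihood by source: [1] prior 0.333333, lik 0.84, product 0.2800; [2] prior 0.333333, lik 0.6, product 0.2000; [3] prior 0.333333, lik 0.62, product 0.2067.
Normalizing constant = 0.68667; the posterior for Coin 3 is its product over the sum, 0.2067/0.68667 = 0.301.

Posterior probability ≈ 0.301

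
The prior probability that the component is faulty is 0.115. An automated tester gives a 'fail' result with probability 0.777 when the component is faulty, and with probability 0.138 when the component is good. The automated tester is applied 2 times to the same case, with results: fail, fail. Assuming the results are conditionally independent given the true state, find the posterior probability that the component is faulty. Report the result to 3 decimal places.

Let H be the event that the component is faulty; start with P(H) = 0.115. P('fail'|H) = 0.777, P('fail'|¬H) = 0.138.
Update on result 1 ('fail'): P(H) ← 0.777·0.1150 / (0.777·0.1150 + 0.138·0.8850) = 0.089355/0.21149 = 0.4225.
Update on result 2 ('fail'): P(H) ← 0.777·0.4225 / (0.777·0.4225 + 0.138·0.5775) = 0.32829/0.40799 = 0.8047.

Posterior P(H) ≈ 0.805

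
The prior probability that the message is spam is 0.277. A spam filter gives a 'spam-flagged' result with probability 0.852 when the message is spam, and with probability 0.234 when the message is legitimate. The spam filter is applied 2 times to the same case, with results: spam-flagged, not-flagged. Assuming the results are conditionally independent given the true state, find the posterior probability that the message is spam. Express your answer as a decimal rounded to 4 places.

With H the event that the message is spam, the joint likelihood of the observed sequence is P(data|H) = 0.852·0.148 = 0.12610 and P(data|¬H) = 0.234·0.766 = 0.17924.
Bayes: P(H|data) = 0.277·0.12610 / (0.277·0.12610 + 0.723·0.17924) = 0.034929/0.16452 = 0.2123.

Posterior P(H) ≈ 0.2123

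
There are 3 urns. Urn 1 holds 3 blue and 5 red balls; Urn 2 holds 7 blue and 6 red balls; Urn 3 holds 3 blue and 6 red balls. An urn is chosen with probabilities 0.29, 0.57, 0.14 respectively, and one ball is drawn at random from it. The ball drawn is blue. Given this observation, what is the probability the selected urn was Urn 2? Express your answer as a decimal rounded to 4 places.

Tabulate prior·likelihood by source: [1] prior 0.29, lik 0.375, product 0.1087; [2] prior 0.57, lik 0.5385, product 0.3069; [3] prior 0.14, lik 0.3333, product 0.04667.
Normalizing constant = 0.46234; the posterior for Urn 2 is its product over the sum, 0.3069/0.46234 = 0.6638.

Posterior probability ≈ 0.6638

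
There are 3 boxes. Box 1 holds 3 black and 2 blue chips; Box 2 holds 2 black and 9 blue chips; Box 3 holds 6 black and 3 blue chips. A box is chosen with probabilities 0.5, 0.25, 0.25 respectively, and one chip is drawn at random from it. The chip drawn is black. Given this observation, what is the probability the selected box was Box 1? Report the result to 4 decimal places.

P(black|Box 1) = 0.6; P(black|Box 2) = 0.1818; P(black|Box 3) = 0.6667.
Prior × likelihood for each source: 0.5·0.6=0.3000, 0.25·0.1818=0.04545, 0.25·0.6667=0.1667. Summing gives P(black) = 0.51212.
P(Box 1 | black) = 0.3000 / 0.51212 = 0.5858.

Posterior probability ≈ 0.5858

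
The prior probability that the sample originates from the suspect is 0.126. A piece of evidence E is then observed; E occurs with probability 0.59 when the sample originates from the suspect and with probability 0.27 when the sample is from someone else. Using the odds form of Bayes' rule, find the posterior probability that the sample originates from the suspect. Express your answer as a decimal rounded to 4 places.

Prior odds = 0.126/(1−0.126) = 0.14416.
Likelihood ratio for E = 0.59/0.27 = 2.1852.
Posterior odds = prior odds × LR = 0.31503.
Posterior probability = odds/(1+odds) = 0.31503/1.3150 = 0.2396.

Posterior probability ≈ 0.2396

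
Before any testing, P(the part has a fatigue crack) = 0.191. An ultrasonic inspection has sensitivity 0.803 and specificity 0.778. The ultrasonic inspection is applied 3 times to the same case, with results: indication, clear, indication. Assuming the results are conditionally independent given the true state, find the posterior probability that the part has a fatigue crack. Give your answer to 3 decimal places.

Posterior P(H) ≈ 0.439

With H the event that the part has a fatigue crack, the joint likelihood of the observed sequence is P(data|H) = 0.803·0.197·0.803 = 0.12703 and P(data|¬H) = 0.222·0.778·0.222 = 0.038343.
Bayes: P(H|data) = 0.191·0.12703 / (0.191·0.12703 + 0.809·0.038343) = 0.024262/0.055282 = 0.4389.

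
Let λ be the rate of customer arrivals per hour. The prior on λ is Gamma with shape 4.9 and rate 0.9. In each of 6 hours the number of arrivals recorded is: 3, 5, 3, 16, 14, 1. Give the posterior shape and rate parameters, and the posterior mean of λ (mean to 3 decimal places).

Posterior: Gamma(shape=46.9, rate=6.9); mean ≈ 6.797

Total count ∑xᵢ = 42 over n = 6 hours.
Gamma is conjugate to the Poisson likelihood: posterior is Gamma(shape = 4.9+42 = 46.9, rate = 0.9+6 = 6.9).
E[λ | data] = 46.9/6.9 = 6.797.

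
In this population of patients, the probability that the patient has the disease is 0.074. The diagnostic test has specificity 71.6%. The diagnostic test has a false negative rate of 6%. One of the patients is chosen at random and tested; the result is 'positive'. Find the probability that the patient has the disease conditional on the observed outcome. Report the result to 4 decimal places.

Let H be the event that the patient has the disease. P(H) = 0.074, so P(¬H) = 0.926. With E the 'positive' result, P(E|H) = 0.94 and P(E|¬H) = 0.284.
P(E) = 0.94·0.074 + 0.284·0.926 = 0.069560 + 0.26298 = 0.33254.
By Bayes' theorem, P(H|E) = 0.069560 / 0.33254 = 0.2092.

P(H | E) ≈ 0.2092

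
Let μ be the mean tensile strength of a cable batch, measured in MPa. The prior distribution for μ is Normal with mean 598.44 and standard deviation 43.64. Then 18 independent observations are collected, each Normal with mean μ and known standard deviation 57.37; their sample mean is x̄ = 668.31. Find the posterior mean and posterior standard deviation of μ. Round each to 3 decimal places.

With known σ, the Normal prior is conjugate. Weight on the data is w = (n/σ²)/(n/σ² + 1/τ₀²) = 0.00546894/(0.00546894+0.00052509) = 0.91240.
Posterior mean = w·x̄ + (1−w)·μ₀ = 0.91240·668.31 + 0.087602·598.44 = 662.189. Posterior variance = 1/(0.00546894+0.00052509) = 166.833, so SD = 12.916.

Posterior mean ≈ 662.189; posterior SD ≈ 12.916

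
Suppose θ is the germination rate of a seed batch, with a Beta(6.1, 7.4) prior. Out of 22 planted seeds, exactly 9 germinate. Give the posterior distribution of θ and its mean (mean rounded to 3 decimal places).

The binomial likelihood is conjugate to the Beta prior: with 9 successes and 13 failures, the posterior is Beta(6.1+9, 7.4+13) = Beta(15.1, 20.4).
E[θ | data] = 15.1/(15.1+20.4) = 0.425.

Posterior: Beta(15.1, 20.4); mean ≈ 0.425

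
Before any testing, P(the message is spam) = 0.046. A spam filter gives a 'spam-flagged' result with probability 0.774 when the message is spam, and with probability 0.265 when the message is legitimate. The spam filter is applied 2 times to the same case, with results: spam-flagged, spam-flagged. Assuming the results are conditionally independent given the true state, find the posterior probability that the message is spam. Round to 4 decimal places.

Posterior P(H) ≈ 0.2915

With H the event that the message is spam, the joint likelihood of the observed sequence is P(data|H) = 0.774·0.774 = 0.59908 and P(data|¬H) = 0.265·0.265 = 0.070225.
Bayes: P(H|data) = 0.046·0.59908 / (0.046·0.59908 + 0.954·0.070225) = 0.027557/0.094552 = 0.2915.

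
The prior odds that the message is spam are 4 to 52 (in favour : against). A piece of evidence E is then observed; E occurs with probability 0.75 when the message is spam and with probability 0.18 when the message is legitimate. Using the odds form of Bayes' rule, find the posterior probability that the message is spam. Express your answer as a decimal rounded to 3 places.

Prior odds = 4/52 = 0.076923. In log-odds, ln(0.076923) = -2.5649.
Add log likelihood ratio: ln(4.1667) = 1.4271.
Posterior log-odds = -1.1378, so posterior odds = exp(-1.1378) = 0.32051. Converting, P(H|E) = 0.32051/1.3205 = 0.243.

Posterior probability ≈ 0.243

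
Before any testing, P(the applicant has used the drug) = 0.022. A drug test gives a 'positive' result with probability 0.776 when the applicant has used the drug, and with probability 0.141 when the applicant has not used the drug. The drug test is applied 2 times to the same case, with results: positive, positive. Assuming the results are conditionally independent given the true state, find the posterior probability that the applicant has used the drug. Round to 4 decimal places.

Posterior P(H) ≈ 0.4052

With H the event that the applicant has used the drug, the joint likelihood of the observed sequence is P(data|H) = 0.776·0.776 = 0.60218 and P(data|¬H) = 0.141·0.141 = 0.019881.
Bayes: P(H|data) = 0.022·0.60218 / (0.022·0.60218 + 0.978·0.019881) = 0.013248/0.032691 = 0.4052.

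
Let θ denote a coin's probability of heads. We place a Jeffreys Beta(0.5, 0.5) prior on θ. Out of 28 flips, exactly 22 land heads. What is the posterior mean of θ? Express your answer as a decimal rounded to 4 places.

The binomial likelihood is conjugate to the Beta prior: with 22 successes and 6 failures, the posterior is Beta(0.5+22, 0.5+6) = Beta(22.5, 6.5).
E[θ | data] = 22.5/(22.5+6.5) = 0.7759.

Posterior mean ≈ 0.7759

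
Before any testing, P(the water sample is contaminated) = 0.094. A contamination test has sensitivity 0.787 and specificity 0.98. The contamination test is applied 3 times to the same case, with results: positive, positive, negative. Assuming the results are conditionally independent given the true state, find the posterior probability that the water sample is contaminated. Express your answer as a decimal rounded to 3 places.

Let H be the event that the water sample is contaminated; start with P(H) = 0.094. P('positive'|H) = 0.787, P('positive'|¬H) = 0.02.
Update on result 1 ('positive'): P(H) ← 0.787·0.0940 / (0.787·0.0940 + 0.02·0.9060) = 0.073978/0.092098 = 0.8033.
Update on result 2 ('positive'): P(H) ← 0.787·0.8033 / (0.787·0.8033 + 0.02·0.1967) = 0.63216/0.63610 = 0.9938.
Update on result 3 ('negative'): P(H) ← 0.213·0.9938 / (0.213·0.9938 + 0.98·0.0062) = 0.21168/0.21774 = 0.9722.

Posterior P(H) ≈ 0.972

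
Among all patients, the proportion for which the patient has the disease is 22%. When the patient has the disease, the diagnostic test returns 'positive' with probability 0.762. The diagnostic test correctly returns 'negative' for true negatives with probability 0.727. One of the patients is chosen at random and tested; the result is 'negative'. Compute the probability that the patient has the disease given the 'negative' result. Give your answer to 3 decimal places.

Let H be the event that the patient has the disease. P(H) = 0.22, so P(¬H) = 0.78. With E the 'negative' result, P(E|H) = 0.238 and P(E|¬H) = 0.727.
P(E) = 0.238·0.22 + 0.727·0.78 = 0.052360 + 0.56706 = 0.61942.
By Bayes' theorem, P(H|E) = 0.052360 / 0.61942 = 0.085.

P(H | E) ≈ 0.085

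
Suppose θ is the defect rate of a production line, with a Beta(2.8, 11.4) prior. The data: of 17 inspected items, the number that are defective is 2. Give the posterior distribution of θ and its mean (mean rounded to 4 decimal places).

The binomial likelihood is conjugate to the Beta prior: with 2 successes and 15 failures, the posterior is Beta(2.8+2, 11.4+15) = Beta(4.8, 26.4).
E[θ | data] = 4.8/(4.8+26.4) = 0.1538.

Posterior: Beta(4.8, 26.4); mean ≈ 0.1538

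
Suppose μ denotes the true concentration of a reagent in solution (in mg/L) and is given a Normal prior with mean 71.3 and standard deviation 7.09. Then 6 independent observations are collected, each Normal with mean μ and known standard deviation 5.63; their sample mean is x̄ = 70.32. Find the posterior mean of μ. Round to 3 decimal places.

With known σ, the Normal prior is conjugate. Weight on the data is w = (n/σ²)/(n/σ² + 1/τ₀²) = 0.189293/(0.189293+0.0198933) = 0.90490.
Posterior mean = w·x̄ + (1−w)·μ₀ = 0.90490·70.32 + 0.095099·71.3 = 70.413.

Posterior mean ≈ 70.413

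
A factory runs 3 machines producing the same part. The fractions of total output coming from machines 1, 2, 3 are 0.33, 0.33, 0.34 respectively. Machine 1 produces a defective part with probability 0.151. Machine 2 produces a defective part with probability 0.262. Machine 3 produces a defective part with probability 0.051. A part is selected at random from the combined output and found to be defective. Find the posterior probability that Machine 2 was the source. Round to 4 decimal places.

P(defective|M1) = 0.151; P(defective|M2) = 0.262; P(defective|M3) = 0.051.
Prior × likelihood for each source: 0.33·0.151=0.04983, 0.33·0.262=0.08646, 0.34·0.051=0.01734. Summing gives P(defective) = 0.15363.
P(Machine 2 | defective) = 0.08646 / 0.15363 = 0.5628.

Posterior probability ≈ 0.5628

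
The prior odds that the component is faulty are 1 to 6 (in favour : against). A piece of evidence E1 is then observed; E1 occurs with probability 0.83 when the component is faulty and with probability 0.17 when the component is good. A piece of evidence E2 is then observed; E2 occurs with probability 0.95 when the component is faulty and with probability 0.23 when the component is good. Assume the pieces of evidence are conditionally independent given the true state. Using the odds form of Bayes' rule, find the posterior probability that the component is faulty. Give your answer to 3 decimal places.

Posterior probability ≈ 0.771

Prior odds = 1/6 = 0.16667. In log-odds, ln(0.16667) = -1.7918.
Add log likelihood ratios: ln(4.8824) + ln(4.1304) = 3.0040.
Posterior log-odds = 1.2123, so posterior odds = exp(1.2123) = 3.3610. Converting, P(H|E) = 3.3610/4.3610 = 0.771.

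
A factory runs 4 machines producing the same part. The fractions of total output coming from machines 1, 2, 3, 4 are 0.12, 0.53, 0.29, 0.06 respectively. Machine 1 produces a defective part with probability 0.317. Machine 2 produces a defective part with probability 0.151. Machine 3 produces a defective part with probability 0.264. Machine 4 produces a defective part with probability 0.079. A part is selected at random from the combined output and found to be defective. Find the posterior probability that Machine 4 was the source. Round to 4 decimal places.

Posterior probability ≈ 0.0238

P(defective|M1) = 0.317; P(defective|M2) = 0.151; P(defective|M3) = 0.264; P(defective|M4) = 0.079.
Prior × likelihood for each source: 0.12·0.317=0.03804, 0.53·0.151=0.08003, 0.29·0.264=0.07656, 0.06·0.079=0.004740. Summing gives P(defective) = 0.19937.
P(Machine 4 | defective) = 0.004740 / 0.19937 = 0.0238.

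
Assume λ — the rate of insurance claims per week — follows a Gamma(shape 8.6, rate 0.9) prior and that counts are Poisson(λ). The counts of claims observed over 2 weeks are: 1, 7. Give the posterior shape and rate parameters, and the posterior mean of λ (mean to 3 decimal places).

The Poisson likelihood adds the total count to the shape and the number of exposure periods to the rate. Here ∑xᵢ = 8 and n = 2, so shape 8.6→16.6 and rate 0.9→2.9.
Posterior mean = shape/rate = 16.6/2.9 = 5.724.

Posterior: Gamma(shape=16.6, rate=2.9); mean ≈ 5.724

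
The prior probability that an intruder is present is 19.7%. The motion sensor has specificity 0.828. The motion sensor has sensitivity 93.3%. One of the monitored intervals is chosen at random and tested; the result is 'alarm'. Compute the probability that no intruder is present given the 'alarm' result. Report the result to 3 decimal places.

Let H be the event that an intruder is present. P(H) = 0.197, so P(¬H) = 0.803. With E the 'alarm' result, P(E|H) = 0.933 and P(E|¬H) = 0.172.
P(E) = 0.933·0.197 + 0.172·0.803 = 0.18380 + 0.13812 = 0.32192.
By Bayes' theorem, P(H|E) = 0.18380 / 0.32192 = 0.571. Hence P(¬H|E) = 1 − 0.571 = 0.429.

P(¬H | E) ≈ 0.429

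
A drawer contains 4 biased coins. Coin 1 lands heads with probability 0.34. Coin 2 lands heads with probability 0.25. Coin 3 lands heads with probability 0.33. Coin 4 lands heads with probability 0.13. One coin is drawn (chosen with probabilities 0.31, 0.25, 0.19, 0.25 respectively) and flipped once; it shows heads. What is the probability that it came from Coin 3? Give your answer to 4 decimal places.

Posterior probability ≈ 0.2383

P(heads|C1) = 0.34; P(heads|C2) = 0.25; P(heads|C3) = 0.33; P(heads|C4) = 0.13.
Prior × likelihood for each source: 0.31·0.34=0.1054, 0.25·0.25=0.06250, 0.19·0.33=0.06270, 0.25·0.13=0.03250. Summing gives P(heads) = 0.26310.
P(Coin 3 | heads) = 0.06270 / 0.26310 = 0.2383.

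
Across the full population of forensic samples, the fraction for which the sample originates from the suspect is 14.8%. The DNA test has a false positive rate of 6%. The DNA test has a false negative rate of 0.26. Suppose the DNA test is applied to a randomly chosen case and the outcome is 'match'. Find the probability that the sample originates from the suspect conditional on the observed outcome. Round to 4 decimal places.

P(H | E) ≈ 0.6818

Let H be the event that the sample originates from the suspect. P(H) = 0.148, so P(¬H) = 0.852. With E the 'match' result, P(E|H) = 0.74 and P(E|¬H) = 0.06.
P(E) = 0.74·0.148 + 0.06·0.852 = 0.10952 + 0.051120 = 0.16064.
By Bayes' theorem, P(H|E) = 0.10952 / 0.16064 = 0.6818.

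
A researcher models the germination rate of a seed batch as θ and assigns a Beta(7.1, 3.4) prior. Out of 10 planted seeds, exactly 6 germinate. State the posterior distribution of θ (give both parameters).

The binomial likelihood is conjugate to the Beta prior: with 6 successes and 4 failures, the posterior is Beta(7.1+6, 3.4+4) = Beta(13.1, 7.4).

Posterior: Beta(13.1, 7.4)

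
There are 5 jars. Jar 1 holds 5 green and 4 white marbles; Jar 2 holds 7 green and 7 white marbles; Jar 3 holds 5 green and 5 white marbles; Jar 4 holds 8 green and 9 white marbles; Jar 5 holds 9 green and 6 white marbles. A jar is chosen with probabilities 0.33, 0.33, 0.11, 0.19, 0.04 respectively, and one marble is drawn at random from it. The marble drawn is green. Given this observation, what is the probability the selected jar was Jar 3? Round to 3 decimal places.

P(green|Jar 1) = 0.5556; P(green|Jar 2) = 0.5; P(green|Jar 3) = 0.5; P(green|Jar 4) = 0.4706; P(green|Jar 5) = 0.6.
Prior × likelihood for each source: 0.33·0.5556=0.1833, 0.33·0.5=0.1650, 0.11·0.5=0.05500, 0.19·0.4706=0.08941, 0.04·0.6=0.02400. Summing gives P(green) = 0.51675.
P(Jar 3 | green) = 0.05500 / 0.51675 = 0.106.

Posterior probability ≈ 0.106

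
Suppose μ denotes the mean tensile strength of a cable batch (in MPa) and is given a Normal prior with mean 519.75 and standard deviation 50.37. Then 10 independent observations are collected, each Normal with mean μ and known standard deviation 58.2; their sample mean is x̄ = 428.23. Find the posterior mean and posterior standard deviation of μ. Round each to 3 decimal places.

Prior precision 1/τ₀² = 1/50.37² = 0.00039415; data precision n/σ² = 10/58.2² = 0.00295226.
Posterior precision = 0.00039415 + 0.00295226 = 0.00334640, giving posterior SD = 1/√0.00334640 = 17.287.
Posterior mean = (0.00039415·519.75 + 0.00295226·428.23) / 0.00334640 = 439.009.

Posterior mean ≈ 439.009; posterior SD ≈ 17.287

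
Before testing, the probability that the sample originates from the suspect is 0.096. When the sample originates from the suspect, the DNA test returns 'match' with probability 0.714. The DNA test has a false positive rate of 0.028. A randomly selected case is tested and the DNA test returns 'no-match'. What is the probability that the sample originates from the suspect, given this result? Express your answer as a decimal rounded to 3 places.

P(H | E) ≈ 0.030

Write H for 'the sample originates from the suspect'. Prior odds H:¬H = 0.096/0.904 = 0.10619. For the 'no-match' outcome, the likelihood ratio is 0.286/0.972 = 0.29424.
Posterior odds = 0.10619 × 0.29424 = 0.031247, so P(H|E) = 0.031247/(1+0.031247) = 0.030.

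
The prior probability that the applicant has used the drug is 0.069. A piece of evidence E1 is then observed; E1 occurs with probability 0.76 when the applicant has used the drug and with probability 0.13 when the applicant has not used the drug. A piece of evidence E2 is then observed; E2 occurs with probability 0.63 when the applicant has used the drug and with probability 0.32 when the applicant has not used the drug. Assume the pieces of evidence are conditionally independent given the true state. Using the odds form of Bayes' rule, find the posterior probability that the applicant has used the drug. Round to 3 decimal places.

Prior odds = 0.069/(1−0.069) = 0.074114.
Likelihood ratio for E1 = 0.76/0.13 = 5.8462.
Likelihood ratio for E2 = 0.63/0.32 = 1.9688.
Posterior odds = prior odds × LR₁ × LR₂ = 0.85302.
Posterior probability = odds/(1+odds) = 0.85302/1.8530 = 0.460.

Posterior probability ≈ 0.460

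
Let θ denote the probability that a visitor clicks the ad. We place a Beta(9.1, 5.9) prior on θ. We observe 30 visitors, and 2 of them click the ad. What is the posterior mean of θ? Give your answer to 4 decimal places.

The binomial likelihood is conjugate to the Beta prior: with 2 successes and 28 failures, the posterior is Beta(9.1+2, 5.9+28) = Beta(11.1, 33.9).
E[θ | data] = 11.1/(11.1+33.9) = 0.2467.

Posterior mean ≈ 0.2467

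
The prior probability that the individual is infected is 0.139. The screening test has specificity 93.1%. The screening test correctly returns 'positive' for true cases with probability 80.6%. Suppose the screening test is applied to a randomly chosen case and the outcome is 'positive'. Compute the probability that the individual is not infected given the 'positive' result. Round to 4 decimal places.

Write H for 'the individual is infected'. Prior odds H:¬H = 0.139/0.861 = 0.16144. For the 'positive' outcome, the likelihood ratio is 0.806/0.069 = 11.681.
Posterior odds = 0.16144 × 11.681 = 1.8858, so P(H|E) = 1.8858/(1+1.8858) = 0.6535. Then P(¬H|E) = 1 − 0.6535 = 0.3465.

P(¬H | E) ≈ 0.3465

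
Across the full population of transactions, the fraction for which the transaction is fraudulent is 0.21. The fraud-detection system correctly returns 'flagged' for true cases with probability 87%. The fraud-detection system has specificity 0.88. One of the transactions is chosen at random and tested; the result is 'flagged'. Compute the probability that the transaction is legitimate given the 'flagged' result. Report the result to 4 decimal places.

Write H for 'the transaction is fraudulent'. Prior odds H:¬H = 0.21/0.79 = 0.26582. For the 'flagged' outcome, the likelihood ratio is 0.87/0.12 = 7.2500.
Posterior odds = 0.26582 × 7.2500 = 1.9272, so P(H|E) = 1.9272/(1+1.9272) = 0.6584. Then P(¬H|E) = 1 − 0.6584 = 0.3416.

P(¬H | E) ≈ 0.3416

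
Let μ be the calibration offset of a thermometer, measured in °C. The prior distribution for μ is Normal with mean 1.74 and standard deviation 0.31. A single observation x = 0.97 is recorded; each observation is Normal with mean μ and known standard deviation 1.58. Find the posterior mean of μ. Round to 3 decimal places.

With known σ, the Normal prior is conjugate. Weight on the data is w = (n/σ²)/(n/σ² + 1/τ₀²) = 0.400577/(0.400577+10.4058) = 0.037068.
Posterior mean = w·x̄ + (1−w)·μ₀ = 0.037068·0.97 + 0.96293·1.74 = 1.711.

Posterior mean ≈ 1.711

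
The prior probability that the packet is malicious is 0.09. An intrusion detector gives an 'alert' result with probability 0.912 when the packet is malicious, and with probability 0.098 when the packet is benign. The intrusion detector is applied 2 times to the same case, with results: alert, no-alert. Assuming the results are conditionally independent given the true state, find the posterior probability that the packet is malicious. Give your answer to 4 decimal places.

Posterior P(H) ≈ 0.0824

Let H be the event that the packet is malicious; start with P(H) = 0.09. P('alert'|H) = 0.912, P('alert'|¬H) = 0.098.
Update on result 1 ('alert'): P(H) ← 0.912·0.0900 / (0.912·0.0900 + 0.098·0.9100) = 0.082080/0.17126 = 0.4793.
Update on result 2 ('no-alert'): P(H) ← 0.088·0.4793 / (0.088·0.4793 + 0.902·0.5207) = 0.042176/0.51187 = 0.0824.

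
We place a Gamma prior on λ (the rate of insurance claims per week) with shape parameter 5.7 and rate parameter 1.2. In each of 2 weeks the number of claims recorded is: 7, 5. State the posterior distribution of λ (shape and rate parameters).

Posterior: Gamma(shape=17.7, rate=3.2)

Total count ∑xᵢ = 12 over n = 2 weeks.
Gamma is conjugate to the Poisson likelihood: posterior is Gamma(shape = 5.7+12 = 17.7, rate = 1.2+2 = 3.2).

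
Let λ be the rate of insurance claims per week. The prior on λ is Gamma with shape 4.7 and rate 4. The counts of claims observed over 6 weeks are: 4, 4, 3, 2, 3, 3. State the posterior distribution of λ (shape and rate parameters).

Posterior: Gamma(shape=23.7, rate=10)

Total count ∑xᵢ = 19 over n = 6 weeks.
Gamma is conjugate to the Poisson likelihood: posterior is Gamma(shape = 4.7+19 = 23.7, rate = 4+6 = 10).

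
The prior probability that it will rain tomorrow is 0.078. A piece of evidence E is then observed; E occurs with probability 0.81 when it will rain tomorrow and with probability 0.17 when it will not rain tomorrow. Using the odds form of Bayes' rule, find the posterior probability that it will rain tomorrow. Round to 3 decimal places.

Prior odds = 0.078/(1−0.078) = 0.084599. In log-odds, ln(0.084599) = -2.4698.
Add log likelihood ratio: ln(4.7647) = 1.5612.
Posterior log-odds = -0.90860, so posterior odds = exp(-0.90860) = 0.40309. Converting, P(H|E) = 0.40309/1.4031 = 0.287.

Posterior probability ≈ 0.287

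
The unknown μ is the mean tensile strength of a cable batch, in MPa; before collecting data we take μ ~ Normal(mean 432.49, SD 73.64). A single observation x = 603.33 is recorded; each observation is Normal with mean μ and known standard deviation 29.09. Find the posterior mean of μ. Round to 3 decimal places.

Prior precision 1/τ₀² = 1/73.64² = 0.00018440; data precision n/σ² = 1/29.09² = 0.00118171.
Posterior precision = 0.00018440 + 0.00118171 = 0.00136612.
Posterior mean = (0.00018440·432.49 + 0.00118171·603.33) / 0.00136612 = 580.269.

Posterior mean ≈ 580.269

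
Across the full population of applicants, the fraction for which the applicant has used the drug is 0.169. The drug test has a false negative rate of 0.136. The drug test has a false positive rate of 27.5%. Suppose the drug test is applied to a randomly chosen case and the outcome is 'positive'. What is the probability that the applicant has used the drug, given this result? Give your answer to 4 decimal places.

P(H | E) ≈ 0.3899

Let H be the event that the applicant has used the drug. P(H) = 0.169, so P(¬H) = 0.831. With E the 'positive' result, P(E|H) = 0.864 and P(E|¬H) = 0.275.
P(E) = 0.864·0.169 + 0.275·0.831 = 0.14602 + 0.22853 = 0.37454.
By Bayes' theorem, P(H|E) = 0.14602 / 0.37454 = 0.3899.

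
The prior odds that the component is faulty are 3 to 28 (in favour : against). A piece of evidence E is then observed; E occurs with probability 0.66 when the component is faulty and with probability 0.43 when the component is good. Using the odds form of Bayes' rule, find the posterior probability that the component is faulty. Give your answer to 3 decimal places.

Prior odds = 3/28 = 0.10714.
Likelihood ratio for E = 0.66/0.43 = 1.5349.
Posterior odds = prior odds × LR = 0.16445.
Posterior probability = odds/(1+odds) = 0.16445/1.1645 = 0.141.

Posterior probability ≈ 0.141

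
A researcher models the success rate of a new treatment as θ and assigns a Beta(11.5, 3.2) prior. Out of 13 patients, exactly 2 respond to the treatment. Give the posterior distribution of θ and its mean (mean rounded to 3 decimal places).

Posterior: Beta(13.5, 14.2); mean ≈ 0.487

The binomial likelihood is conjugate to the Beta prior: with 2 successes and 11 failures, the posterior is Beta(11.5+2, 3.2+11) = Beta(13.5, 14.2).
Posterior mean = α/(α+β) = 13.5/27.7 = 0.487.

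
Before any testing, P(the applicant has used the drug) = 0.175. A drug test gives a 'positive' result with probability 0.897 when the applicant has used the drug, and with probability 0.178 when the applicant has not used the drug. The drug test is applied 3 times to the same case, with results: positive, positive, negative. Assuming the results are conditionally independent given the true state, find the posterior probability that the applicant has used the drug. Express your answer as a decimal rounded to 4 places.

Posterior P(H) ≈ 0.4030

Let H be the event that the applicant has used the drug; start with P(H) = 0.175. P('positive'|H) = 0.897, P('positive'|¬H) = 0.178.
Update on result 1 ('positive'): P(H) ← 0.897·0.1750 / (0.897·0.1750 + 0.178·0.8250) = 0.15698/0.30383 = 0.5167.
Update on result 2 ('positive'): P(H) ← 0.897·0.5167 / (0.897·0.5167 + 0.178·0.4833) = 0.46345/0.54948 = 0.8434.
Update on result 3 ('negative'): P(H) ← 0.103·0.8434 / (0.103·0.8434 + 0.822·0.1566) = 0.086873/0.21558 = 0.4030.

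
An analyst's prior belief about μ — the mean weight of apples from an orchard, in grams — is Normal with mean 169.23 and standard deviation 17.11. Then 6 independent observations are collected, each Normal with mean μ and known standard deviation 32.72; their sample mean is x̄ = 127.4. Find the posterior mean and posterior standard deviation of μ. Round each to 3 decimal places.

Posterior mean ≈ 143.241; posterior SD ≈ 10.529

With known σ, the Normal prior is conjugate. Weight on the data is w = (n/σ²)/(n/σ² + 1/τ₀²) = 0.00560434/(0.00560434+0.00341586) = 0.62131.
Posterior mean = w·x̄ + (1−w)·μ₀ = 0.62131·127.4 + 0.37869·169.23 = 143.241. Posterior variance = 1/(0.00560434+0.00341586) = 110.862, so SD = 10.529.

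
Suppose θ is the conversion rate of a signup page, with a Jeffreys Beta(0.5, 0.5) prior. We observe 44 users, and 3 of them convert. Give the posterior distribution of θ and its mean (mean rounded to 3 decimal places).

Posterior: Beta(3.5, 41.5); mean ≈ 0.078

Observing 3 successes and 41 failures updates Beta(0.5, 0.5) by adding the success and failure counts to the two shape parameters: α = 0.5+3 = 3.5, β = 0.5+41 = 41.5.
E[θ | data] = 3.5/(3.5+41.5) = 0.078.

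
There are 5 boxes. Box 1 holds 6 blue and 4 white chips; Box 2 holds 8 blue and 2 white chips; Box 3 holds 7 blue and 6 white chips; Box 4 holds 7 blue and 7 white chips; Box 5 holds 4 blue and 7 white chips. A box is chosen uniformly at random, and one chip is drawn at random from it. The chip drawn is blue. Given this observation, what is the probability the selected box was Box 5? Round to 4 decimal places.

Posterior probability ≈ 0.1298

Tabulate prior·likelihood by source: [1] prior 0.2, lik 0.6, product 0.1200; [2] prior 0.2, lik 0.8, product 0.1600; [3] prior 0.2, lik 0.5385, product 0.1077; [4] prior 0.2, lik 0.5, product 0.1000; [5] prior 0.2, lik 0.3636, product 0.07273.
Normalizing constant = 0.56042; the posterior for Box 5 is its product over the sum, 0.07273/0.56042 = 0.1298.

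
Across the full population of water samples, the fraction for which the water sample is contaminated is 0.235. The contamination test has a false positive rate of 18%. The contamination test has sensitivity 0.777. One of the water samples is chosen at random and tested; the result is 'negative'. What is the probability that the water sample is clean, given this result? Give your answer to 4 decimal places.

Write H for 'the water sample is contaminated'. Prior odds H:¬H = 0.235/0.765 = 0.30719. For the 'negative' outcome, the likelihood ratio is 0.223/0.82 = 0.27195.
Posterior odds = 0.30719 × 0.27195 = 0.083541, so P(H|E) = 0.083541/(1+0.083541) = 0.0771. Then P(¬H|E) = 1 − 0.0771 = 0.9229.

P(¬H | E) ≈ 0.9229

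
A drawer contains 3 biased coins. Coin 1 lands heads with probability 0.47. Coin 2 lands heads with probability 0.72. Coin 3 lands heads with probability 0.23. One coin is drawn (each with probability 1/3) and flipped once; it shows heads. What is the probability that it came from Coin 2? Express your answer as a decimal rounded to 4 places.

P(heads|C1) = 0.47; P(heads|C2) = 0.72; P(heads|C3) = 0.23.
Prior × likelihood for each source: 0.333333·0.47=0.1567, 0.333333·0.72=0.2400, 0.333333·0.23=0.07667. Summing gives P(heads) = 0.47333.
P(Coin 2 | heads) = 0.2400 / 0.47333 = 0.5070.

Posterior probability ≈ 0.5070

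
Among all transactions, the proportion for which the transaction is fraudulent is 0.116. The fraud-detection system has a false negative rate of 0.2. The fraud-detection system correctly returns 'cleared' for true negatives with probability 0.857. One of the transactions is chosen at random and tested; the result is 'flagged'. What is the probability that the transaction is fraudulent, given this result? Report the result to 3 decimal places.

Let H be the event that the transaction is fraudulent. P(H) = 0.116, so P(¬H) = 0.884. With E the 'flagged' result, P(E|H) = 0.8 and P(E|¬H) = 0.143.
P(E) = 0.8·0.116 + 0.143·0.884 = 0.092800 + 0.12641 = 0.21921.
By Bayes' theorem, P(H|E) = 0.092800 / 0.21921 = 0.423.

P(H | E) ≈ 0.423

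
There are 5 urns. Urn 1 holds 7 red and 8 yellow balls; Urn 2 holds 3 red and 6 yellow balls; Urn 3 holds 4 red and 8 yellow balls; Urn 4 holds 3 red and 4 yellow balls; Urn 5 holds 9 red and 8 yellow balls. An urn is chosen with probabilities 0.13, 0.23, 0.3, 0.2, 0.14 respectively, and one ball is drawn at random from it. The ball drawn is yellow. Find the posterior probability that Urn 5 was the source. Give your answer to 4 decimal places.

Posterior probability ≈ 0.1093

Tabulate prior·likelihood by source: [1] prior 0.13, lik 0.5333, product 0.06933; [2] prior 0.23, lik 0.6667, product 0.1533; [3] prior 0.3, lik 0.6667, product 0.2000; [4] prior 0.2, lik 0.5714, product 0.1143; [5] prior 0.14, lik 0.4706, product 0.06588.
Normalizing constant = 0.60283; the posterior for Urn 5 is its product over the sum, 0.06588/0.60283 = 0.1093.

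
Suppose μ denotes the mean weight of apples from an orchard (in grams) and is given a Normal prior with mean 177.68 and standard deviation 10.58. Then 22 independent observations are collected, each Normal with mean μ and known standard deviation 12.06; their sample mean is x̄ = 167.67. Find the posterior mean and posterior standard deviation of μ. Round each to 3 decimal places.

With known σ, the Normal prior is conjugate. Weight on the data is w = (n/σ²)/(n/σ² + 1/τ₀²) = 0.151261/(0.151261+0.00893364) = 0.94423.
Posterior mean = w·x̄ + (1−w)·μ₀ = 0.94423·167.67 + 0.055767·177.68 = 168.228. Posterior variance = 1/(0.151261+0.00893364) = 6.24239, so SD = 2.498.

Posterior mean ≈ 168.228; posterior SD ≈ 2.498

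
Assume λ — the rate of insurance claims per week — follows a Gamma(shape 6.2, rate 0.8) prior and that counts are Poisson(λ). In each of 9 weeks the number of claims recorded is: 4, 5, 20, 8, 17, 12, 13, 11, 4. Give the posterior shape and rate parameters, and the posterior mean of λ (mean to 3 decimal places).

The Poisson likelihood adds the total count to the shape and the number of exposure periods to the rate. Here ∑xᵢ = 94 and n = 9, so shape 6.2→100.2 and rate 0.8→9.8.
Posterior mean = shape/rate = 100.2/9.8 = 10.224.

Posterior: Gamma(shape=100.2, rate=9.8); mean ≈ 10.224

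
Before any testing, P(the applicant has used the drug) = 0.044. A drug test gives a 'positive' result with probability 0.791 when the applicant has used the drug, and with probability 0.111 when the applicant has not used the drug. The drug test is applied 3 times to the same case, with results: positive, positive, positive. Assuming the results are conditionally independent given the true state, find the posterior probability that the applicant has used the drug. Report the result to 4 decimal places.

Let H be the event that the applicant has used the drug; start with P(H) = 0.044. P('positive'|H) = 0.791, P('positive'|¬H) = 0.111.
Update on result 1 ('positive'): P(H) ← 0.791·0.0440 / (0.791·0.0440 + 0.111·0.9560) = 0.034804/0.14092 = 0.2470.
Update on result 2 ('positive'): P(H) ← 0.791·0.2470 / (0.791·0.2470 + 0.111·0.7530) = 0.19536/0.27894 = 0.7004.
Update on result 3 ('positive'): P(H) ← 0.791·0.7004 / (0.791·0.7004 + 0.111·0.2996) = 0.55398/0.58724 = 0.9434.

Posterior P(H) ≈ 0.9434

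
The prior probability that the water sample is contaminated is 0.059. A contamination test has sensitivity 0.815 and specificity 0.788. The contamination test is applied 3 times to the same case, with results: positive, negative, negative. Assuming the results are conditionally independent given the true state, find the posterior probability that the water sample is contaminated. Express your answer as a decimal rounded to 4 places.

With H the event that the water sample is contaminated, the joint likelihood of the observed sequence is P(data|H) = 0.815·0.185·0.185 = 0.027893 and P(data|¬H) = 0.212·0.788·0.788 = 0.13164.
Bayes: P(H|data) = 0.059·0.027893 / (0.059·0.027893 + 0.941·0.13164) = 0.0016457/0.12552 = 0.0131.

Posterior P(H) ≈ 0.0131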